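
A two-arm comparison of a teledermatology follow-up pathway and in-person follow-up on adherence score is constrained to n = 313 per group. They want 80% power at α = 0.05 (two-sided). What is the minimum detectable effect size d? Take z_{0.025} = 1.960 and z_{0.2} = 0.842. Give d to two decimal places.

d_min ≈ 0.22

For two independent groups of n = 313 each: d_min = (z_{α/2} + z_β)·√(2/n).
z-sum = 1.960 + 0.842 = 2.802.
d_min = 2.802 × √(2/313) = 2.802 × 0.0799 = 0.224.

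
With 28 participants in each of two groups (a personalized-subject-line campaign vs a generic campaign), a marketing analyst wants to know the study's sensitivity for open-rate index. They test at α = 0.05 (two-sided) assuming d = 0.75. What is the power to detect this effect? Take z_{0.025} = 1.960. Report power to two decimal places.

power ≈ 0.80

For two equal groups, power = Φ(d·√(n/2) − z_{α/2}).
d·√(n/2) = 0.75 × √(28/2) = 0.75 × 3.742 = 2.806.
z_β = 2.806 − 1.960 = 0.846.
Power = Φ(0.846) = 0.801.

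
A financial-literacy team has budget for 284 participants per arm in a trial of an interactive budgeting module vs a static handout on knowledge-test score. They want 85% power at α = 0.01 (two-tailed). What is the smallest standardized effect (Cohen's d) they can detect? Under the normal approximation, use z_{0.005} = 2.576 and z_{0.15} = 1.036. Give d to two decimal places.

For two independent groups of n = 284 each: d_min = (z_{α/2} + z_β)·√(2/n).
z-sum = 2.576 + 1.036 = 3.612.
d_min = 3.612 × √(2/284) = 3.612 × 0.0839 = 0.303.

d_min ≈ 0.30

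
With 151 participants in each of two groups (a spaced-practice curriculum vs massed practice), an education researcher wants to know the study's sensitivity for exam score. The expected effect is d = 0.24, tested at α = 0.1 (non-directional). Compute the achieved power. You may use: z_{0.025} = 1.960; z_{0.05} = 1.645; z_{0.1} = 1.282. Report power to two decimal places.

power ≈ 0.67

For two equal groups, power = Φ(d·√(n/2) − z_{α/2}).
d·√(n/2) = 0.24 × √(151/2) = 0.24 × 8.689 = 2.085.
z_β = 2.085 − 1.645 = 0.440.
Power = Φ(0.440) = 0.670.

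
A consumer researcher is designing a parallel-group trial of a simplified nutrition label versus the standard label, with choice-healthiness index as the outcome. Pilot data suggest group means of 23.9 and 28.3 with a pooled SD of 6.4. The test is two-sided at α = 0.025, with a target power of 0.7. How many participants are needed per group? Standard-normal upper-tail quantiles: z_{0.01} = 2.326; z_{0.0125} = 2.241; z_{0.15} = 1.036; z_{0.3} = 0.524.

n = 33 per group

Cohen's d = |M₁ − M₂| / SD_pooled = |23.9 − 28.3| / 6.4 = 4.4 / 6.4 = 0.688.
For two independent groups with equal n: n = 2·((z_{α/2} + z_β) / d)².
z_{α/2} + z_β = 2.241 + 0.524 = 2.765.
n = 2 × (2.765 / 0.688)² = 2 × 4.019² = 2 × 16.15 = 32.3.
Round up to the next whole participant.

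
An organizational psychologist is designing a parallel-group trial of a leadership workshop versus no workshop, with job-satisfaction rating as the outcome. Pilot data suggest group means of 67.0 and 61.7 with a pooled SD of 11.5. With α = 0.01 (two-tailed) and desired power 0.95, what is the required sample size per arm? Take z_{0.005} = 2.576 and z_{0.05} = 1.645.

n = 168 per group

Cohen's d = |M₁ − M₂| / SD_pooled = |67.0 − 61.7| / 11.5 = 5.3 / 11.5 = 0.461.
For two independent groups with equal n: n = 2·((z_{α/2} + z_β) / d)².
z_{α/2} + z_β = 2.576 + 1.645 = 4.221.
n = 2 × (4.221 / 0.461)² = 2 × 9.156² = 2 × 83.84 = 167.7.
Round up to the next whole participant.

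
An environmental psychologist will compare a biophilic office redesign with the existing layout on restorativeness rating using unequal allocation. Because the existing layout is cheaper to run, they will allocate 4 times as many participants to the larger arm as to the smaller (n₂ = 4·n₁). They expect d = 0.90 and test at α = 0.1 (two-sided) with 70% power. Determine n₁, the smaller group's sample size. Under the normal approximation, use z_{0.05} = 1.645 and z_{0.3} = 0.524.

With allocation ratio k = n₂/n₁ = 4, Var(x̄₁−x̄₂) = σ²(1/n₁ + 1/(k·n₁)) = σ²·(k+1)/(k·n₁).
So n₁ = (1 + 1/k)·((z_{α/2} + z_β)/d)² = 1.250 × (2.169/0.90)².
n₁ = 1.250 × 5.81 = 7.3.
Round up: n₁ = 8, giving n₂ = 4 × 8 = 32.

n₁ = 8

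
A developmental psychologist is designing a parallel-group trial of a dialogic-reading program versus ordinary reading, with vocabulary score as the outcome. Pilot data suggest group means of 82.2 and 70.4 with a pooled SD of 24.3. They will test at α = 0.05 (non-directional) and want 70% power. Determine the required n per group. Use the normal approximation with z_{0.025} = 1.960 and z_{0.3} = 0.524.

Cohen's d = |M₁ − M₂| / SD_pooled = |82.2 − 70.4| / 24.3 = 11.8 / 24.3 = 0.486.
For two independent groups with equal n: n = 2·((z_{α/2} + z_β) / d)².
z_{α/2} + z_β = 1.960 + 0.524 = 2.484.
n = 2 × (2.484 / 0.486)² = 2 × 5.111² = 2 × 26.12 = 52.2.
Round up to the next whole participant.

n = 53 per group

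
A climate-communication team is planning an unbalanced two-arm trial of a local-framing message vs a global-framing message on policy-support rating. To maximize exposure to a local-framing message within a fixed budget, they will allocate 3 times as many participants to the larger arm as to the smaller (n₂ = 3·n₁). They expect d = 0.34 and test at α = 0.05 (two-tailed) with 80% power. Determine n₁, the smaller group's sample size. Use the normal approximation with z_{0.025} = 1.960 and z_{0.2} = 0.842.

With allocation ratio k = n₂/n₁ = 3, Var(x̄₁−x̄₂) = σ²(1/n₁ + 1/(k·n₁)) = σ²·(k+1)/(k·n₁).
So n₁ = (1 + 1/k)·((z_{α/2} + z_β)/d)² = 1.333 × (2.802/0.34)².
n₁ = 1.333 × 67.92 = 90.6.
Round up: n₁ = 91, giving n₂ = 3 × 91 = 273.

n₁ = 91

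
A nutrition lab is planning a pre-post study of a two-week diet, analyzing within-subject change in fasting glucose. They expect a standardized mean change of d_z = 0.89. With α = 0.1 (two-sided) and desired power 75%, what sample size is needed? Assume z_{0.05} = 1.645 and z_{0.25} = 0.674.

n = 7 pairs

For a paired (one-sample on differences) test: n = ((z_{α/2} + z_β) / d)².
z_{α/2} + z_β = 1.645 + 0.674 = 2.319.
n = (2.319 / 0.89)² = 2.606² = 6.79.
Round up.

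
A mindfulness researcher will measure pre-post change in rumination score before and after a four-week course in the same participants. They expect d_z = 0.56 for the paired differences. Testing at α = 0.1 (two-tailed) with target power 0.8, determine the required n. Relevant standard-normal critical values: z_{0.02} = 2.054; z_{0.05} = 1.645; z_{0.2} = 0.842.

For a paired (one-sample on differences) test: n = ((z_{α/2} + z_β) / d)².
z_{α/2} + z_β = 1.645 + 0.842 = 2.487.
n = (2.487 / 0.56)² = 4.441² = 19.72.
Round up.

n = 20 pairs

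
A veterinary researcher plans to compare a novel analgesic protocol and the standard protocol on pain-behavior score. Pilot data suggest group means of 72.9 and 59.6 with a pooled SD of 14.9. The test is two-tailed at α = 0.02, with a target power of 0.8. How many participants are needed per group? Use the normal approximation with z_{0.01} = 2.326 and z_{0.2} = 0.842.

n = 26 per group

Cohen's d = |M₁ − M₂| / SD_pooled = |72.9 − 59.6| / 14.9 = 13.3 / 14.9 = 0.893.
For two independent groups with equal n: n = 2·((z_{α/2} + z_β) / d)².
z_{α/2} + z_β = 2.326 + 0.842 = 3.168.
n = 2 × (3.168 / 0.893)² = 2 × 3.548² = 2 × 12.59 = 25.2.
Round up to the next whole participant.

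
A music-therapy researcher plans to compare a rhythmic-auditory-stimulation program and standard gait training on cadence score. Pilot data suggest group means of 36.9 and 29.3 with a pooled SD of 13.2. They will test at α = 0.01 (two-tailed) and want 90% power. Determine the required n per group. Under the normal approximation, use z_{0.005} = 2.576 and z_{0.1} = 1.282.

Cohen's d = |M₁ − M₂| / SD_pooled = |36.9 − 29.3| / 13.2 = 7.6 / 13.2 = 0.576.
For two independent groups with equal n: n = 2·((z_{α/2} + z_β) / d)².
z_{α/2} + z_β = 2.576 + 1.282 = 3.858.
n = 2 × (3.858 / 0.576)² = 2 × 6.698² = 2 × 44.86 = 89.7.
Round up to the next whole participant.

n = 90 per group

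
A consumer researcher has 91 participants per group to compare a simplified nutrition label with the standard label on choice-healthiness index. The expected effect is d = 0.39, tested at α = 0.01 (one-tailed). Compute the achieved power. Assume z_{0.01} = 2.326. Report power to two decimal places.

power ≈ 0.62

For two equal groups, power = Φ(d·√(n/2) − z_{α}).
d·√(n/2) = 0.39 × √(91/2) = 0.39 × 6.745 = 2.631.
z_β = 2.631 − 2.326 = 0.305.
Power = Φ(0.305) = 0.620.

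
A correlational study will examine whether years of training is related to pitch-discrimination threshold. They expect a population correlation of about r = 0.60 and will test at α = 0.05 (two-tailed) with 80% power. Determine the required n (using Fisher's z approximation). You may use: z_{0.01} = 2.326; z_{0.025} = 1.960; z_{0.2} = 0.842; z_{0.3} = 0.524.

n = 20

Fisher's z: C = ½·ln((1+r)/(1−r)) = ½·ln(4.0000) = 0.6931.
n = ((z_{α/2} + z_β)/C)² + 3.
(1.960 + 0.842) / 0.6931 = 2.802 / 0.6931 = 4.043.
n = 4.043² + 3 = 16.34 + 3 = 19.3.
Round up.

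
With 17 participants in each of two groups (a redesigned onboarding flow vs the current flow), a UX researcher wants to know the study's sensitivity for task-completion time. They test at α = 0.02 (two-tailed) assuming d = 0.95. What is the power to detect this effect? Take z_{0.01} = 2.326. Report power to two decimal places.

power ≈ 0.67

For two equal groups, power = Φ(d·√(n/2) − z_{α/2}).
d·√(n/2) = 0.95 × √(17/2) = 0.95 × 2.915 = 2.770.
z_β = 2.770 − 2.326 = 0.444.
Power = Φ(0.444) = 0.671.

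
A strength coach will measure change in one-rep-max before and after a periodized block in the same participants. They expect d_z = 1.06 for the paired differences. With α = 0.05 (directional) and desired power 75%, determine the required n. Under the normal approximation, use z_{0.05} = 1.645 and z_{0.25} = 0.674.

n = 5 pairs

For a paired (one-sample on differences) test: n = ((z_{α} + z_β) / d)².
z_{α} + z_β = 1.645 + 0.674 = 2.319.
n = (2.319 / 1.06)² = 2.188² = 4.79.
Round up.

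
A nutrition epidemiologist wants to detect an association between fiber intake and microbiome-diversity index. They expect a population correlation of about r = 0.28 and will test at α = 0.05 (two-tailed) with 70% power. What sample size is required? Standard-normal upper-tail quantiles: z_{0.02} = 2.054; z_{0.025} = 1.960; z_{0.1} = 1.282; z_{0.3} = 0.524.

Fisher's z: C = ½·ln((1+r)/(1−r)) = ½·ln(1.7778) = 0.2877.
n = ((z_{α/2} + z_β)/C)² + 3.
(1.960 + 0.524) / 0.2877 = 2.484 / 0.2877 = 8.634.
n = 8.634² + 3 = 74.55 + 3 = 77.5.
Round up.

n = 78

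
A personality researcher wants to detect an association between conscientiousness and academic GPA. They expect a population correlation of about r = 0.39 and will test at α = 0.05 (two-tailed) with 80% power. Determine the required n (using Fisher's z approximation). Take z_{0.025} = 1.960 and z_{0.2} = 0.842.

n = 50

Fisher's z: C = ½·ln((1+r)/(1−r)) = ½·ln(2.2787) = 0.4118.
n = ((z_{α/2} + z_β)/C)² + 3.
(1.960 + 0.842) / 0.4118 = 2.802 / 0.4118 = 6.804.
n = 6.804² + 3 = 46.30 + 3 = 49.3.
Round up.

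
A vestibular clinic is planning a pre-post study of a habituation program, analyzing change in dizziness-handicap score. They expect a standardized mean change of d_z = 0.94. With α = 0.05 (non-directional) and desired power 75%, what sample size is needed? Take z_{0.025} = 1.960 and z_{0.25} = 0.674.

n = 8 pairs

For a paired (one-sample on differences) test: n = ((z_{α/2} + z_β) / d)².
z_{α/2} + z_β = 1.960 + 0.674 = 2.634.
n = (2.634 / 0.94)² = 2.802² = 7.85.
Round up.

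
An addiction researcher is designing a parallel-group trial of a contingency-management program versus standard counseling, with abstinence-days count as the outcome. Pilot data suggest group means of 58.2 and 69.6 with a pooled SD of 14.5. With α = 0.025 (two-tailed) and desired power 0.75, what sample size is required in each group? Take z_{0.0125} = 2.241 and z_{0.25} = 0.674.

n = 28 per group

Cohen's d = |M₁ − M₂| / SD_pooled = |58.2 − 69.6| / 14.5 = 11.4 / 14.5 = 0.786.
For two independent groups with equal n: n = 2·((z_{α/2} + z_β) / d)².
z_{α/2} + z_β = 2.241 + 0.674 = 2.915.
n = 2 × (2.915 / 0.786)² = 2 × 3.709² = 2 × 13.75 = 27.5.
Round up to the next whole participant.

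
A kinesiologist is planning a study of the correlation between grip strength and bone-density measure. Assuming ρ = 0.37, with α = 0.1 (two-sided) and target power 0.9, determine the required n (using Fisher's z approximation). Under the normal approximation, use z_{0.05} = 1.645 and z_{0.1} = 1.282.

n = 60

Fisher's z: C = ½·ln((1+r)/(1−r)) = ½·ln(2.1746) = 0.3884.
n = ((z_{α/2} + z_β)/C)² + 3.
(1.645 + 1.282) / 0.3884 = 2.927 / 0.3884 = 7.536.
n = 7.536² + 3 = 56.79 + 3 = 59.8.
Round up.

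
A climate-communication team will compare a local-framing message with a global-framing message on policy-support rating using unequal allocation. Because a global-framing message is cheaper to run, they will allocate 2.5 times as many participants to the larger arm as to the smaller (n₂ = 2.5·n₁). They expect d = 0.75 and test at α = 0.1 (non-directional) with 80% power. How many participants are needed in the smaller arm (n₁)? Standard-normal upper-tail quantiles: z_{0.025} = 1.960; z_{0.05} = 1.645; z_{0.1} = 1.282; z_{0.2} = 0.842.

n₁ = 16

With allocation ratio k = n₂/n₁ = 2.5, Var(x̄₁−x̄₂) = σ²(1/n₁ + 1/(k·n₁)) = σ²·(k+1)/(k·n₁).
So n₁ = (1 + 1/k)·((z_{α/2} + z_β)/d)² = 1.400 × (2.487/0.75)².
n₁ = 1.400 × 11.00 = 15.4.
Round up: n₁ = 16, giving n₂ = 2.5 × 16 = 40.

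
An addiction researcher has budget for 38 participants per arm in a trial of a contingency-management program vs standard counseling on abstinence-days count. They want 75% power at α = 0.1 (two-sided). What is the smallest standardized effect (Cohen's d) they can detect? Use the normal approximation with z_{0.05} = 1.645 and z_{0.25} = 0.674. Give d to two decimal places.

For two independent groups of n = 38 each: d_min = (z_{α/2} + z_β)·√(2/n).
z-sum = 1.645 + 0.674 = 2.319.
d_min = 2.319 × √(2/38) = 2.319 × 0.2294 = 0.532.

d_min ≈ 0.53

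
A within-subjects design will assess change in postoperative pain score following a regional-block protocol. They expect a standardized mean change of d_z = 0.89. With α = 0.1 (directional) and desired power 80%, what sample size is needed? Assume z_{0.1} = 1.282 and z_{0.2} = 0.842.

For a paired (one-sample on differences) test: n = ((z_{α} + z_β) / d)².
z_{α} + z_β = 1.282 + 0.842 = 2.124.
n = (2.124 / 0.89)² = 2.387² = 5.70.
Round up.

n = 6 pairs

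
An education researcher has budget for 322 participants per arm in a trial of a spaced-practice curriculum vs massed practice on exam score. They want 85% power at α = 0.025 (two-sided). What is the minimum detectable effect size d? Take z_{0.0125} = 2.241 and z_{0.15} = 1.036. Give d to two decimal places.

d_min ≈ 0.26

For two independent groups of n = 322 each: d_min = (z_{α/2} + z_β)·√(2/n).
z-sum = 2.241 + 1.036 = 3.277.
d_min = 3.277 × √(2/322) = 3.277 × 0.0788 = 0.258.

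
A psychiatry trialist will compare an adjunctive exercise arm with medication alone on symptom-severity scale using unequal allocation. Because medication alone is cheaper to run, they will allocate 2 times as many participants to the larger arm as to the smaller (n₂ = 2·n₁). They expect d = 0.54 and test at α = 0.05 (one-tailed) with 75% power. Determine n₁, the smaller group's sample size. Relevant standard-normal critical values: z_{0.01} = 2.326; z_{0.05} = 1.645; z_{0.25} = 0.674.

n₁ = 28

With allocation ratio k = n₂/n₁ = 2, Var(x̄₁−x̄₂) = σ²(1/n₁ + 1/(k·n₁)) = σ²·(k+1)/(k·n₁).
So n₁ = (1 + 1/k)·((z_{α} + z_β)/d)² = 1.500 × (2.319/0.54)².
n₁ = 1.500 × 18.44 = 27.7.
Round up: n₁ = 28, giving n₂ = 2 × 28 = 56.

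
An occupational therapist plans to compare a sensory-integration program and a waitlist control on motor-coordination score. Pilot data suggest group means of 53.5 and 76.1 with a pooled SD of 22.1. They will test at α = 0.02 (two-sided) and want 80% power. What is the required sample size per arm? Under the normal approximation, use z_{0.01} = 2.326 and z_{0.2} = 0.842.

Cohen's d = |M₁ − M₂| / SD_pooled = |53.5 − 76.1| / 22.1 = 22.6 / 22.1 = 1.023.
For two independent groups with equal n: n = 2·((z_{α/2} + z_β) / d)².
z_{α/2} + z_β = 2.326 + 0.842 = 3.168.
n = 2 × (3.168 / 1.023)² = 2 × 3.097² = 2 × 9.59 = 19.2.
Round up to the next whole participant.

n = 20 per group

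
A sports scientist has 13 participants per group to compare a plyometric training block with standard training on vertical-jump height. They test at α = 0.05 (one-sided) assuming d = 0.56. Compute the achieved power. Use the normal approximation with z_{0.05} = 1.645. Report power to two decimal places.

power ≈ 0.41

For two equal groups, power = Φ(d·√(n/2) − z_{α}).
d·√(n/2) = 0.56 × √(13/2) = 0.56 × 2.550 = 1.428.
z_β = 1.428 − 1.645 = -0.217.
Power = Φ(-0.217) = 0.414.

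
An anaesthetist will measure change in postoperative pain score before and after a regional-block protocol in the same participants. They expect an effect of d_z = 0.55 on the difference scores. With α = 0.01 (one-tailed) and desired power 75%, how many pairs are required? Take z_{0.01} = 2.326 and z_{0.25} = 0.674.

For a paired (one-sample on differences) test: n = ((z_{α} + z_β) / d)².
z_{α} + z_β = 2.326 + 0.674 = 3.000.
n = (3.000 / 0.55)² = 5.455² = 29.75.
Round up.

n = 30 pairs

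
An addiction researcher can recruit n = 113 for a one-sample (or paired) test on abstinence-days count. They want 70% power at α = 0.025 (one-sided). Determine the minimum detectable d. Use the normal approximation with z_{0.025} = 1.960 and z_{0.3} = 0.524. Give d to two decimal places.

For a single sample (or paired design) of n = 113: d_min = (z_{α} + z_β)/√n.
z-sum = 1.960 + 0.524 = 2.484.
d_min = 2.484 / √113 = 2.484 / 10.630 = 0.234.

d_min ≈ 0.23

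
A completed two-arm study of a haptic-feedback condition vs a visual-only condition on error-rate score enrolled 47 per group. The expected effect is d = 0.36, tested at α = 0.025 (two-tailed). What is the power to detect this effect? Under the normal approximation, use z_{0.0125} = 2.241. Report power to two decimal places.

For two equal groups, power = Φ(d·√(n/2) − z_{α/2}).
d·√(n/2) = 0.36 × √(47/2) = 0.36 × 4.848 = 1.745.
z_β = 1.745 − 2.241 = -0.496.
Power = Φ(-0.496) = 0.310.

power ≈ 0.31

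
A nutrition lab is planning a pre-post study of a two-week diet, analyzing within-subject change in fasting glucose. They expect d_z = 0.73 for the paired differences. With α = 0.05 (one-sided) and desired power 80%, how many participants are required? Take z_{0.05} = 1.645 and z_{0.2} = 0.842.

n = 12 pairs

For a paired (one-sample on differences) test: n = ((z_{α} + z_β) / d)².
z_{α} + z_β = 1.645 + 0.842 = 2.487.
n = (2.487 / 0.73)² = 3.407² = 11.61.
Round up.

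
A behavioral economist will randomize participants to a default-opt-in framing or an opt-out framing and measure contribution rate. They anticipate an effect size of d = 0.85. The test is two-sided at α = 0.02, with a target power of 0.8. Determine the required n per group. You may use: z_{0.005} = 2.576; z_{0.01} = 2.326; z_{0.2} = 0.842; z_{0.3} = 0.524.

n = 28 per group

For two independent groups with equal n: n = 2·((z_{α/2} + z_β) / d)².
z_{α/2} + z_β = 2.326 + 0.842 = 3.168.
n = 2 × (3.168 / 0.85)² = 2 × 3.727² = 2 × 13.89 = 27.8.
Round up to the next whole participant.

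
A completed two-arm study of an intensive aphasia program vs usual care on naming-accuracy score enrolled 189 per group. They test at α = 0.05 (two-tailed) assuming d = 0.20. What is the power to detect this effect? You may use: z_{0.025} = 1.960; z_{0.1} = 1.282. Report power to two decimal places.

power ≈ 0.49

For two equal groups, power = Φ(d·√(n/2) − z_{α/2}).
d·√(n/2) = 0.20 × √(189/2) = 0.20 × 9.721 = 1.944.
z_β = 1.944 − 1.960 = -0.016.
Power = Φ(-0.016) = 0.494.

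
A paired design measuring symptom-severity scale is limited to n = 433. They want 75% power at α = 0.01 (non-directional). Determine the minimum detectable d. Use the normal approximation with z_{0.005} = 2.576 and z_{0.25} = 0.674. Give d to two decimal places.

d_min ≈ 0.16

For a single sample (or paired design) of n = 433: d_min = (z_{α/2} + z_β)/√n.
z-sum = 2.576 + 0.674 = 3.250.
d_min = 3.250 / √433 = 3.250 / 20.809 = 0.156.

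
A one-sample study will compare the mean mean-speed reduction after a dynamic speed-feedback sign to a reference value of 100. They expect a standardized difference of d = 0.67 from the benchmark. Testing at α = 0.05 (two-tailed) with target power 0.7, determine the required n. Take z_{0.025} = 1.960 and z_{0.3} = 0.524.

n = 14

For a one-sample test: n = ((z_{α/2} + z_β) / d)².
z_{α/2} + z_β = 1.960 + 0.524 = 2.484.
n = (2.484 / 0.67)² = 3.707² = 13.75.
Round up.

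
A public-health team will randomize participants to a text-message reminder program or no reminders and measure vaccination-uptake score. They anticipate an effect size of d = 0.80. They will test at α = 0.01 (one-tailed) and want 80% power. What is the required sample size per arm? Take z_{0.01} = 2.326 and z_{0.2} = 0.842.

n = 32 per group

For two independent groups with equal n: n = 2·((z_{α} + z_β) / d)².
z_{α} + z_β = 2.326 + 0.842 = 3.168.
n = 2 × (3.168 / 0.80)² = 2 × 3.960² = 2 × 15.68 = 31.4.
Round up to the next whole participant.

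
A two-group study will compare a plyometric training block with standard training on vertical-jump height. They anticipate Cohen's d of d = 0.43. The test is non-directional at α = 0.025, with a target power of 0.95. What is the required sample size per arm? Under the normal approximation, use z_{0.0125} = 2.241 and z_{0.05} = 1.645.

For two independent groups with equal n: n = 2·((z_{α/2} + z_β) / d)².
z_{α/2} + z_β = 2.241 + 1.645 = 3.886.
n = 2 × (3.886 / 0.43)² = 2 × 9.037² = 2 × 81.67 = 163.3.
Round up to the next whole participant.

n = 164 per group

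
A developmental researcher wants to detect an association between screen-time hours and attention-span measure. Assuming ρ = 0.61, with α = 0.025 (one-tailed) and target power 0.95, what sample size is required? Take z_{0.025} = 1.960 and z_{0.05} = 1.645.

Fisher's z: C = ½·ln((1+r)/(1−r)) = ½·ln(4.1282) = 0.7089.
n = ((z_{α} + z_β)/C)² + 3.
(1.960 + 1.645) / 0.7089 = 3.605 / 0.7089 = 5.085.
n = 5.085² + 3 = 25.86 + 3 = 28.9.
Round up.

n = 29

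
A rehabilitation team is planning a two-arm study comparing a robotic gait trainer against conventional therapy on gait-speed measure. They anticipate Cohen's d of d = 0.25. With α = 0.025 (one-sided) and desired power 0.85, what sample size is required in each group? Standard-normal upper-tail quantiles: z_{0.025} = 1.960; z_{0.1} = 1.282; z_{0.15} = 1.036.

n = 288 per group

For two independent groups with equal n: n = 2·((z_{α} + z_β) / d)².
z_{α} + z_β = 1.960 + 1.036 = 2.996.
n = 2 × (2.996 / 0.25)² = 2 × 11.984² = 2 × 143.62 = 287.2.
Round up to the next whole participant.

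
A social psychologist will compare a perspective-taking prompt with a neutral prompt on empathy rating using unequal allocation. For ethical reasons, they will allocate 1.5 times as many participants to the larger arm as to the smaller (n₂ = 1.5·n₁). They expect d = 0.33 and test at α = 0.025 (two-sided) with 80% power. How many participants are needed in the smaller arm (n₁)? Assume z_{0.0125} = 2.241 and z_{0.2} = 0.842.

n₁ = 146

With allocation ratio k = n₂/n₁ = 1.5, Var(x̄₁−x̄₂) = σ²(1/n₁ + 1/(k·n₁)) = σ²·(k+1)/(k·n₁).
So n₁ = (1 + 1/k)·((z_{α/2} + z_β)/d)² = 1.667 × (3.083/0.33)².
n₁ = 1.667 × 87.28 = 145.5.
Round up: n₁ = 146, giving n₂ = 1.5 × 146 = 219.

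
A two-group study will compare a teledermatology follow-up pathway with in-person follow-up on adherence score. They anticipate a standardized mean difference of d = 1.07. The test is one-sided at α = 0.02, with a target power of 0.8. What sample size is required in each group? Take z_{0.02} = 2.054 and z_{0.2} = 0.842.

n = 15 per group

For two independent groups with equal n: n = 2·((z_{α} + z_β) / d)².
z_{α} + z_β = 2.054 + 0.842 = 2.896.
n = 2 × (2.896 / 1.07)² = 2 × 2.707² = 2 × 7.33 = 14.7.
Round up to the next whole participant.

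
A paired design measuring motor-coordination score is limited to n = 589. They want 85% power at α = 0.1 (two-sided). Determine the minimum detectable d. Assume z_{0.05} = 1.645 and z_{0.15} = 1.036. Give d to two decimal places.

For a single sample (or paired design) of n = 589: d_min = (z_{α/2} + z_β)/√n.
z-sum = 1.645 + 1.036 = 2.681.
d_min = 2.681 / √589 = 2.681 / 24.269 = 0.110.

d_min ≈ 0.11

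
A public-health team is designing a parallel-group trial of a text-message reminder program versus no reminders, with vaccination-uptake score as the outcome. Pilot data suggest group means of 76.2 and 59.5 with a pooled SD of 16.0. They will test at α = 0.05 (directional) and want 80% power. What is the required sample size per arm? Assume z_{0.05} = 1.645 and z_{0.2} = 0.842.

Cohen's d = |M₁ − M₂| / SD_pooled = |76.2 − 59.5| / 16.0 = 16.7 / 16.0 = 1.044.
For two independent groups with equal n: n = 2·((z_{α} + z_β) / d)².
z_{α} + z_β = 1.645 + 0.842 = 2.487.
n = 2 × (2.487 / 1.044)² = 2 × 2.382² = 2 × 5.67 = 11.3.
Round up to the next whole participant.

n = 12 per group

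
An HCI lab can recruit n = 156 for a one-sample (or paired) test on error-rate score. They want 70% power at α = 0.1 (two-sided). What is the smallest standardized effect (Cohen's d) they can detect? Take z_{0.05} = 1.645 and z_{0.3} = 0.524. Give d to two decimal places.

For a single sample (or paired design) of n = 156: d_min = (z_{α/2} + z_β)/√n.
z-sum = 1.645 + 0.524 = 2.169.
d_min = 2.169 / √156 = 2.169 / 12.490 = 0.174.

d_min ≈ 0.17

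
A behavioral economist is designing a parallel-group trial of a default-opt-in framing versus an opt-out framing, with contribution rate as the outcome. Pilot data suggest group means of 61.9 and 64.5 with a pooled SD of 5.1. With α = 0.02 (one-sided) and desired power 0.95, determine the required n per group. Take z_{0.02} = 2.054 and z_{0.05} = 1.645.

Cohen's d = |M₁ − M₂| / SD_pooled = |61.9 − 64.5| / 5.1 = 2.6 / 5.1 = 0.510.
For two independent groups with equal n: n = 2·((z_{α} + z_β) / d)².
z_{α} + z_β = 2.054 + 1.645 = 3.699.
n = 2 × (3.699 / 0.510)² = 2 × 7.253² = 2 × 52.61 = 105.2.
Round up to the next whole participant.

n = 106 per group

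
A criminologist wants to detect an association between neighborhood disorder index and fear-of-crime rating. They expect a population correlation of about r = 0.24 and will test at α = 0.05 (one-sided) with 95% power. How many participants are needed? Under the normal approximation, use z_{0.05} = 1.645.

Fisher's z: C = ½·ln((1+r)/(1−r)) = ½·ln(1.6316) = 0.2448.
n = ((z_{α} + z_β)/C)² + 3.
(1.645 + 1.645) / 0.2448 = 3.290 / 0.2448 = 13.440.
n = 13.440² + 3 = 180.62 + 3 = 183.6.
Round up.

n = 184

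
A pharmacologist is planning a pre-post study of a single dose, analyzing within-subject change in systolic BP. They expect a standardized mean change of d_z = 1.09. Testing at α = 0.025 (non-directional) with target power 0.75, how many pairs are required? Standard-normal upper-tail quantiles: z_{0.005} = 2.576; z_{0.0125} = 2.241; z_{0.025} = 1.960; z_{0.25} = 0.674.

n = 8 pairs

For a paired (one-sample on differences) test: n = ((z_{α/2} + z_β) / d)².
z_{α/2} + z_β = 2.241 + 0.674 = 2.915.
n = (2.915 / 1.09)² = 2.674² = 7.15.
Round up.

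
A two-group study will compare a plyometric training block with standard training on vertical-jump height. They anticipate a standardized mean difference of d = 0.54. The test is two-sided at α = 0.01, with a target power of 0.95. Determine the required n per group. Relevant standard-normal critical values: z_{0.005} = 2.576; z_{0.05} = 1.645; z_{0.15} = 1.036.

n = 123 per group

For two independent groups with equal n: n = 2·((z_{α/2} + z_β) / d)².
z_{α/2} + z_β = 2.576 + 1.645 = 4.221.
n = 2 × (4.221 / 0.54)² = 2 × 7.817² = 2 × 61.10 = 122.2.
Round up to the next whole participant.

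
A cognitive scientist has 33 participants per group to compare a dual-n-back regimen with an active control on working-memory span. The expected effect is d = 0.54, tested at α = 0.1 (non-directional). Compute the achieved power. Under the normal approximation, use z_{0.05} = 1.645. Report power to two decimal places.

For two equal groups, power = Φ(d·√(n/2) − z_{α/2}).
d·√(n/2) = 0.54 × √(33/2) = 0.54 × 4.062 = 2.193.
z_β = 2.193 − 1.645 = 0.548.
Power = Φ(0.548) = 0.708.

power ≈ 0.71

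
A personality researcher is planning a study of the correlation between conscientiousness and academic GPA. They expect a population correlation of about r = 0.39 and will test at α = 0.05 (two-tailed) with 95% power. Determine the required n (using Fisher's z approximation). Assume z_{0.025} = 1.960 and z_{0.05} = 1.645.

n = 80

Fisher's z: C = ½·ln((1+r)/(1−r)) = ½·ln(2.2787) = 0.4118.
n = ((z_{α/2} + z_β)/C)² + 3.
(1.960 + 1.645) / 0.4118 = 3.605 / 0.4118 = 8.754.
n = 8.754² + 3 = 76.64 + 3 = 79.6.
Round up.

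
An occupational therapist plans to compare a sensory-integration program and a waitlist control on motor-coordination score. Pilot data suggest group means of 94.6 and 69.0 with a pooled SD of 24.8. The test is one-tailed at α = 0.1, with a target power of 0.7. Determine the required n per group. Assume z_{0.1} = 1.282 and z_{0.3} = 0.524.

n = 7 per group

Cohen's d = |M₁ − M₂| / SD_pooled = |94.6 − 69.0| / 24.8 = 25.6 / 24.8 = 1.032.
For two independent groups with equal n: n = 2·((z_{α} + z_β) / d)².
z_{α} + z_β = 1.282 + 0.524 = 1.806.
n = 2 × (1.806 / 1.032)² = 2 × 1.750² = 2 × 3.06 = 6.1.
Round up to the next whole participant.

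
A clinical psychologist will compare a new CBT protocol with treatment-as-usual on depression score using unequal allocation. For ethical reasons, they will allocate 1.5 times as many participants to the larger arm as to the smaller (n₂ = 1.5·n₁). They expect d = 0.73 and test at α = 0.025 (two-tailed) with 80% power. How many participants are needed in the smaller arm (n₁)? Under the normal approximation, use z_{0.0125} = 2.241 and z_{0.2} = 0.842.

With allocation ratio k = n₂/n₁ = 1.5, Var(x̄₁−x̄₂) = σ²(1/n₁ + 1/(k·n₁)) = σ²·(k+1)/(k·n₁).
So n₁ = (1 + 1/k)·((z_{α/2} + z_β)/d)² = 1.667 × (3.083/0.73)².
n₁ = 1.667 × 17.84 = 29.7.
Round up: n₁ = 30, giving n₂ = 1.5 × 30 = 45.

n₁ = 30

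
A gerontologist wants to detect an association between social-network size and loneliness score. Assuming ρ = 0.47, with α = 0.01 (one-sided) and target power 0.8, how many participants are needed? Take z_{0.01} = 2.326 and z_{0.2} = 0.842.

Fisher's z: C = ½·ln((1+r)/(1−r)) = ½·ln(2.7736) = 0.5101.
n = ((z_{α} + z_β)/C)² + 3.
(2.326 + 0.842) / 0.5101 = 3.168 / 0.5101 = 6.211.
n = 6.211² + 3 = 38.57 + 3 = 41.6.
Round up.

n = 42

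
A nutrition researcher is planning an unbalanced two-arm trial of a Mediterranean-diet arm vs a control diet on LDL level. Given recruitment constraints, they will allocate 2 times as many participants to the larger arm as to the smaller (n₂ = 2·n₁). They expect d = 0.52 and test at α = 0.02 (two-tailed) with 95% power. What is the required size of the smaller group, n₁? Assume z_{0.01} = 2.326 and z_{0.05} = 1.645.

With allocation ratio k = n₂/n₁ = 2, Var(x̄₁−x̄₂) = σ²(1/n₁ + 1/(k·n₁)) = σ²·(k+1)/(k·n₁).
So n₁ = (1 + 1/k)·((z_{α/2} + z_β)/d)² = 1.500 × (3.971/0.52)².
n₁ = 1.500 × 58.32 = 87.5.
Round up: n₁ = 88, giving n₂ = 2 × 88 = 176.

n₁ = 88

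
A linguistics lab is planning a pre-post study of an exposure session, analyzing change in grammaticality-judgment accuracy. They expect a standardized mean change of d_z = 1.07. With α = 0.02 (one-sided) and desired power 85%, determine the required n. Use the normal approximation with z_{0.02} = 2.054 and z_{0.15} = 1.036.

For a paired (one-sample on differences) test: n = ((z_{α} + z_β) / d)².
z_{α} + z_β = 2.054 + 1.036 = 3.090.
n = (3.090 / 1.07)² = 2.888² = 8.34.
Round up.

n = 9 pairs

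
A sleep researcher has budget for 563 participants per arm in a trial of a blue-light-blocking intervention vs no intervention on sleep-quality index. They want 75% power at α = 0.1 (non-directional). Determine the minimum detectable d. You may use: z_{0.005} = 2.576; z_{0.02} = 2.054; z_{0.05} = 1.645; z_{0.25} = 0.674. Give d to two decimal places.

d_min ≈ 0.14

For two independent groups of n = 563 each: d_min = (z_{α/2} + z_β)·√(2/n).
z-sum = 1.645 + 0.674 = 2.319.
d_min = 2.319 × √(2/563) = 2.319 × 0.0596 = 0.138.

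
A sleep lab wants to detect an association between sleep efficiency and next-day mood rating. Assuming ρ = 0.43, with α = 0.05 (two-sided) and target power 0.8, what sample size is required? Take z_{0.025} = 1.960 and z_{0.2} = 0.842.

Fisher's z: C = ½·ln((1+r)/(1−r)) = ½·ln(2.5088) = 0.4599.
n = ((z_{α/2} + z_β)/C)² + 3.
(1.960 + 0.842) / 0.4599 = 2.802 / 0.4599 = 6.093.
n = 6.093² + 3 = 37.12 + 3 = 40.1.
Round up.

n = 41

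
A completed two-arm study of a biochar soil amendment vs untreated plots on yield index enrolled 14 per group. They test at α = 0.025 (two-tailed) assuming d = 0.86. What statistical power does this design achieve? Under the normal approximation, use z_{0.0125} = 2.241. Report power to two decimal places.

power ≈ 0.51

For two equal groups, power = Φ(d·√(n/2) − z_{α/2}).
d·√(n/2) = 0.86 × √(14/2) = 0.86 × 2.646 = 2.275.
z_β = 2.275 − 2.241 = 0.034.
Power = Φ(0.034) = 0.514.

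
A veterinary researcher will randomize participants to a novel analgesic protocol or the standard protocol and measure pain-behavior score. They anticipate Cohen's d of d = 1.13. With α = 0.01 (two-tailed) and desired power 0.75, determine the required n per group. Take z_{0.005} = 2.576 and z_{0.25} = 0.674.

n = 17 per group

For two independent groups with equal n: n = 2·((z_{α/2} + z_β) / d)².
z_{α/2} + z_β = 2.576 + 0.674 = 3.250.
n = 2 × (3.250 / 1.13)² = 2 × 2.876² = 2 × 8.27 = 16.5.
Round up to the next whole participant.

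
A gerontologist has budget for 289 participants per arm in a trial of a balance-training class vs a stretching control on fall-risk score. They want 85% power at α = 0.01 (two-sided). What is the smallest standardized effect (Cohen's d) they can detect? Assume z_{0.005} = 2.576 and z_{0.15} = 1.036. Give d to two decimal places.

d_min ≈ 0.30

For two independent groups of n = 289 each: d_min = (z_{α/2} + z_β)·√(2/n).
z-sum = 2.576 + 1.036 = 3.612.
d_min = 3.612 × √(2/289) = 3.612 × 0.0832 = 0.300.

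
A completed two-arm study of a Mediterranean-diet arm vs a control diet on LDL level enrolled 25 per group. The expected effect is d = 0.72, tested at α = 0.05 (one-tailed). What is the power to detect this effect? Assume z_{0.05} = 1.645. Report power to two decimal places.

power ≈ 0.82

For two equal groups, power = Φ(d·√(n/2) − z_{α}).
d·√(n/2) = 0.72 × √(25/2) = 0.72 × 3.536 = 2.546.
z_β = 2.546 − 1.645 = 0.901.
Power = Φ(0.901) = 0.816.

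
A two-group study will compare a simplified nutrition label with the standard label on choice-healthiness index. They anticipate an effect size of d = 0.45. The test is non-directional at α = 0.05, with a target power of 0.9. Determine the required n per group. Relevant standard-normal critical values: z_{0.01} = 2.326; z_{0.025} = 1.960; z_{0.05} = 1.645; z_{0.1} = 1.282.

n = 104 per group

For two independent groups with equal n: n = 2·((z_{α/2} + z_β) / d)².
z_{α/2} + z_β = 1.960 + 1.282 = 3.242.
n = 2 × (3.242 / 0.45)² = 2 × 7.204² = 2 × 51.90 = 103.8.
Round up to the next whole participant.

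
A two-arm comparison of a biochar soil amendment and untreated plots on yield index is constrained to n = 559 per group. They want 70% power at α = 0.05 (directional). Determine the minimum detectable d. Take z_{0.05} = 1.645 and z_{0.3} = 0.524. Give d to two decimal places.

For two independent groups of n = 559 each: d_min = (z_{α} + z_β)·√(2/n).
z-sum = 1.645 + 0.524 = 2.169.
d_min = 2.169 × √(2/559) = 2.169 × 0.0598 = 0.130.

d_min ≈ 0.13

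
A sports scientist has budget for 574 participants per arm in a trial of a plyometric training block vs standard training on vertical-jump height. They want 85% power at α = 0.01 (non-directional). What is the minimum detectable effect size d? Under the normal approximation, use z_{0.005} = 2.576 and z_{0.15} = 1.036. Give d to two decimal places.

For two independent groups of n = 574 each: d_min = (z_{α/2} + z_β)·√(2/n).
z-sum = 2.576 + 1.036 = 3.612.
d_min = 3.612 × √(2/574) = 3.612 × 0.0590 = 0.213.

d_min ≈ 0.21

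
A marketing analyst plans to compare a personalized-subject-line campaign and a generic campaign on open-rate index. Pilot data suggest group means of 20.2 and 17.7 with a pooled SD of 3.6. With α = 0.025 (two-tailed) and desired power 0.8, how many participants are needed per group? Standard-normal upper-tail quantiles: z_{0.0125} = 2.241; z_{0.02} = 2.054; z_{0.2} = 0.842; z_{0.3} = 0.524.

n = 40 per group

Cohen's d = |M₁ − M₂| / SD_pooled = |20.2 − 17.7| / 3.6 = 2.5 / 3.6 = 0.694.
For two independent groups with equal n: n = 2·((z_{α/2} + z_β) / d)².
z_{α/2} + z_β = 2.241 + 0.842 = 3.083.
n = 2 × (3.083 / 0.694)² = 2 × 4.442² = 2 × 19.73 = 39.5.
Round up to the next whole participant.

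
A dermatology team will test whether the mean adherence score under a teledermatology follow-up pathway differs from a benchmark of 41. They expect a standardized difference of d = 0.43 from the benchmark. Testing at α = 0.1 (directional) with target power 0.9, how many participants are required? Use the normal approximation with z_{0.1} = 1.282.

n = 36

For a one-sample test: n = ((z_{α} + z_β) / d)².
z_{α} + z_β = 1.282 + 1.282 = 2.564.
n = (2.564 / 0.43)² = 5.963² = 35.55.
Round up.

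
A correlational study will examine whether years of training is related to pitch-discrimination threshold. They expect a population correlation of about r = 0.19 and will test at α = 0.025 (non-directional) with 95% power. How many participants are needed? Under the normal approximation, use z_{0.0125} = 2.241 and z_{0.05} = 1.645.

Fisher's z: C = ½·ln((1+r)/(1−r)) = ½·ln(1.4691) = 0.1923.
n = ((z_{α/2} + z_β)/C)² + 3.
(2.241 + 1.645) / 0.1923 = 3.886 / 0.1923 = 20.208.
n = 20.208² + 3 = 408.36 + 3 = 411.4.
Round up.

n = 412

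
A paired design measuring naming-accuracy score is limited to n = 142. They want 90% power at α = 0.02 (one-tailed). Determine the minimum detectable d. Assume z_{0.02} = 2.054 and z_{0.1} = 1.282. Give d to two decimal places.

For a single sample (or paired design) of n = 142: d_min = (z_{α} + z_β)/√n.
z-sum = 2.054 + 1.282 = 3.336.
d_min = 3.336 / √142 = 3.336 / 11.916 = 0.280.

d_min ≈ 0.28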